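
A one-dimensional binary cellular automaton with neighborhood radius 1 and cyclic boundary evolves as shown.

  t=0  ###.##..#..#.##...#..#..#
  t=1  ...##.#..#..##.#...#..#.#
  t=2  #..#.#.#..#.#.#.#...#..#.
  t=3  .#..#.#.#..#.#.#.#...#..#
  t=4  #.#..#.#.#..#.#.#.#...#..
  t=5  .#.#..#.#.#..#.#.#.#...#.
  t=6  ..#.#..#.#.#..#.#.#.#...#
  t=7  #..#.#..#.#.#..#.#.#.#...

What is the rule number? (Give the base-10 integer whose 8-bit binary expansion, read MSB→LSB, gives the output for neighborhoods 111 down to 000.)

  nb ###: next=.  (t=0,i=0, bit7=0)
  nb ##.: next=.  (t=0,i=2, bit6=0)
  nb #.#: next=#  (t=0,i=3, bit5=1)
  nb #..: next=#  (t=0,i=6, bit4=1)
  nb .##: next=#  (t=0,i=4, bit3=1)
  nb .#.: next=.  (t=0,i=8, bit2=0)
  nb ..#: next=.  (t=0,i=7, bit1=0)
  nb ...: next=.  (t=0,i=16, bit0=0)
  bits 00111000 = 56

56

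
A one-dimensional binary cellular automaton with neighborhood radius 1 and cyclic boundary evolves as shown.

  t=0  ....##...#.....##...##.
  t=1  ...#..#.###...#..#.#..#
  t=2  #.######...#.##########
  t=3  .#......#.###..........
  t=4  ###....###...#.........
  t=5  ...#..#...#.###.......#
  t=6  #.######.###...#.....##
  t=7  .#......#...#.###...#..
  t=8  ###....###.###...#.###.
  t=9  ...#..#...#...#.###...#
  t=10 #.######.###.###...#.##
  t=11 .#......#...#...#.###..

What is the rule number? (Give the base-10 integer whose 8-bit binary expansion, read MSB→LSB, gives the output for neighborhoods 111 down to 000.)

  nb ###: next=.  (t=1,i=9, bit7=0)
  nb ##.: next=.  (t=0,i=5, bit6=0)
  nb #.#: next=#  (t=1,i=7, bit5=1)
  nb #..: next=#  (t=0,i=6, bit4=1)
  nb .##: next=.  (t=0,i=4, bit3=0)
  nb .#.: next=#  (t=0,i=9, bit2=1)
  nb ..#: next=#  (t=0,i=3, bit1=1)
  nb ...: next=.  (t=0,i=0, bit0=0)
  bits 00110110 = 54

54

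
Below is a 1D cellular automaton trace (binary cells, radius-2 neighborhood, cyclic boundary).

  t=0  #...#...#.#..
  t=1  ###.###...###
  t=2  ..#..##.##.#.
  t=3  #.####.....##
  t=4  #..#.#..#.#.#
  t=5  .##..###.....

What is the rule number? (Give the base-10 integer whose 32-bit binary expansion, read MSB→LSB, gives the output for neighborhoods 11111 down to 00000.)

840876889

  [31] ##### => .  t=1,i=0
  [30] ####. => .  t=1,i=1
  [29] ###.# => #  t=1,i=2
  [28] ###.. => #  t=1,i=6
  [27] ##.## => .  t=1,i=3
  [26] ##.#. => .  t=2,i=10
  [25] ##..# => #  t=4,i=1
  [24] ##... => .  t=1,i=7
  [23] #.### => .  t=1,i=4
  [22] #.##. => .  t=2,i=8
  [21] #.#.# => .  t=4,i=10
  [20] #.#.. => #  t=0,i=10
  [19] #..## => #  t=2,i=4
  [18] #..#. => #  t=0,i=12
  [17] #...# => #  t=0,i=2
  [16] #.... => .  t=3,i=7
  [15] .#### => #  t=1,i=11
  [14] .###. => #  t=1,i=5
  [13] .##.# => .  t=2,i=6
  [12] .##.. => .  t=4,i=0
  [11] .#.## => .  t=4,i=11
  [10] .#.#. => .  t=0,i=9
  [9] .#..# => #  t=0,i=11
  [8] .#... => #  t=0,i=1
  [7] ..### => .  t=1,i=10
  [6] ..##. => #  t=2,i=5
  [5] ..#.# => .  t=0,i=8
  [4] ..#.. => #  t=0,i=0
  [3] ...## => #  t=1,i=9
  [2] ...#. => .  t=0,i=3
  [1] ....# => .  t=3,i=9
  [0] ..... => #  t=3,i=8
  bits 00110010000111101100001101011001 = 840876889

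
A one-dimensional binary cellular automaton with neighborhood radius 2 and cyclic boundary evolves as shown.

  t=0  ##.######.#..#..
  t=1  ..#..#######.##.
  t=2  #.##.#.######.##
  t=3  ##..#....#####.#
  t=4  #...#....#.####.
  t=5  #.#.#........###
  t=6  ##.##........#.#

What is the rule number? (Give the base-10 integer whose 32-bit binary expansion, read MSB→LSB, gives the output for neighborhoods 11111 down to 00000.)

  #####|#  b31=1 t=0,i=5
  ####.|#  b30=1 t=0,i=7
  ###.#|#  b29=1 t=0,i=8
  ###..|.  b28=0 t=3,i=1
  ##.##|#  b27=1 t=0,i=2
  ##.#.|#  b26=1 t=0,i=9
  ##..#|.  b25=0 t=3,i=2
  ##...|#  b24=1 t=1,i=15
  #.###|.  b23=0 t=0,i=3
  #.##.|.  b22=0 t=1,i=13
  #.#.#|.  b21=0 t=2,i=5
  #.#..|#  b20=1 t=0,i=10
  #..##|.  b19=0 t=0,i=15
  #..#.|.  b18=0 t=0,i=12
  #...#|#  b17=1 t=1,i=0
  #....|.  b16=0 t=3,i=6
  .####|.  b15=0 t=0,i=4
  .###.|#  b14=1 t=2,i=15
  .##.#|.  b13=0 t=0,i=1
  .##..|#  b12=1 t=1,i=14
  .#.##|.  b11=0 t=2,i=6
  .#.#.|#  b10=1 t=5,i=3
  .#..#|#  b9=1 t=0,i=11
  .#...|.  b8=0 t=3,i=5
  ..###|#  b7=1 t=1,i=5
  ..##.|.  b6=0 t=0,i=0
  ..#.#|.  b5=0 t=4,i=9
  ..#..|#  b4=1 t=0,i=13
  ...##|.  b3=0 t=3,i=8
  ...#.|.  b2=0 t=1,i=1
  ....#|.  b1=0 t=3,i=7
  .....|.  b0=0 t=5,i=7
  bits 11101101000100100101011010010000 = 3977402000

3977402000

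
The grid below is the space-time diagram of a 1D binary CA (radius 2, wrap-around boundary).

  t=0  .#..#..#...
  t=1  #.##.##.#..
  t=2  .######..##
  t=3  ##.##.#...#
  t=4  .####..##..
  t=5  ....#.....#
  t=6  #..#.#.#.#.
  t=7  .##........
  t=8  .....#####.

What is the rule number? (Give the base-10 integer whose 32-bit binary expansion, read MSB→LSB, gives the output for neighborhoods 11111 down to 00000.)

  ##### -> #   bit 31 = 1  t=2,i=3
  ####. -> .   bit 30 = 0  t=2,i=5
  ###.# -> #   bit 29 = 1  t=3,i=1
  ###.. -> #   bit 28 = 1  t=2,i=6
  ##.## -> #   bit 27 = 1  t=1,i=4
  ##.#. -> .   bit 26 = 0  t=1,i=7
  ##..# -> .   bit 25 = 0  t=2,i=7
  ##... -> .   bit 24 = 0  t=4,i=9
  #.### -> #   bit 23 = 1  t=2,i=1
  #.##. -> #   bit 22 = 1  t=1,i=2
  #.#.# -> .   bit 21 = 0  t=6,i=5
  #.#.. -> .   bit 20 = 0  t=1,i=8
  #..## -> .   bit 19 = 0  t=2,i=8
  #..#. -> #   bit 18 = 1  t=0,i=3
  #...# -> #   bit 17 = 1  t=3,i=8
  #.... -> .   bit 16 = 0  t=0,i=9
  .#### -> .   bit 15 = 0  t=2,i=2
  .###. -> .   bit 14 = 0  t=3,i=0
  .##.# -> #   bit 13 = 1  t=1,i=3
  .##.. -> .   bit 12 = 0  t=4,i=8
  .#.## -> #   bit 11 = 1  t=1,i=1
  .#.#. -> .   bit 10 = 0  t=6,i=4
  .#..# -> #   bit 9 = 1  t=0,i=2
  .#... -> #   bit 8 = 1  t=0,i=8
  ..### -> .   bit 7 = 0  t=3,i=10
  ..##. -> .   bit 6 = 0  t=2,i=9
  ..#.# -> .   bit 5 = 0  t=1,i=0
  ..#.. -> .   bit 4 = 0  t=0,i=1
  ...## -> .   bit 3 = 0  t=3,i=9
  ...#. -> #   bit 2 = 1  t=0,i=0
  ....# -> .   bit 1 = 0  t=0,i=10
  ..... -> #   bit 0 = 1  t=5,i=7
  bits 10111000110001100010101100000101 = 3099994885

3099994885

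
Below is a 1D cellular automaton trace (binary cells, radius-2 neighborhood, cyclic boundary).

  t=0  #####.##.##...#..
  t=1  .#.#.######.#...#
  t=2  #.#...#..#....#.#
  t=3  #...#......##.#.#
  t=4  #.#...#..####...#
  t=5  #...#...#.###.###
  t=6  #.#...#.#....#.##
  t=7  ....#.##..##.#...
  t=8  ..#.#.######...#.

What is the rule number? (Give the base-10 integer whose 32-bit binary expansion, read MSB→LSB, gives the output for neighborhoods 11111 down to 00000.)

1514910826

  [31] ##### => .  t=0,i=2
  [30] ####. => #  t=0,i=3
  [29] ###.# => .  t=0,i=4
  [28] ###.. => #  t=4,i=12
  [27] ##.## => #  t=0,i=5
  [26] ##.#. => .  t=1,i=11
  [25] ##..# => #  t=7,i=8
  [24] ##... => .  t=0,i=11
  [23] #.### => .  t=1,i=5
  [22] #.##. => #  t=0,i=6
  [21] #.#.# => .  t=1,i=1
  [20] #.#.. => .  t=1,i=12
  [19] #..## => #  t=0,i=16
  [18] #..#. => .  t=2,i=8
  [17] #...# => #  t=0,i=12
  [16] #.... => #  t=2,i=11
  [15] .#### => #  t=0,i=1
  [14] .###. => .  t=5,i=11
  [13] .##.# => #  t=0,i=7
  [12] .##.. => #  t=0,i=10
  [11] .#.## => .  t=1,i=4
  [10] .#.#. => #  t=1,i=0
  [9] .#..# => .  t=0,i=15
  [8] .#... => .  t=1,i=13
  [7] ..### => .  t=0,i=0
  [6] ..##. => #  t=3,i=11
  [5] ..#.# => #  t=1,i=16
  [4] ..#.. => .  t=0,i=14
  [3] ...## => #  t=3,i=10
  [2] ...#. => .  t=0,i=13
  [1] ....# => #  t=2,i=12
  [0] ..... => .  t=3,i=7
  bits 01011010010010111011010001101010 = 1514910826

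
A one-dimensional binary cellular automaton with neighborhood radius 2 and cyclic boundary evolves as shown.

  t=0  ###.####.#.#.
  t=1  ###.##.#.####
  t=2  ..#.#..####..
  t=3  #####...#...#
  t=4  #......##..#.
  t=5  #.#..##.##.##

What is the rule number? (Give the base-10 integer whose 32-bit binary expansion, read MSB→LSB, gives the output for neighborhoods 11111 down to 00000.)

  nb #####: next=.  (t=1,i=0, bit31=0)
  nb ####.: next=.  (t=0,i=6, bit30=0)
  nb ###.#: next=#  (t=0,i=2, bit29=1)
  nb ###..: next=.  (t=2,i=10, bit28=0)
  nb ##.##: next=.  (t=0,i=3, bit27=0)
  nb ##.#.: next=.  (t=0,i=8, bit26=0)
  nb ##..#: next=#  (t=4,i=9, bit25=1)
  nb ##...: next=.  (t=2,i=11, bit24=0)
  nb #.###: next=#  (t=0,i=0, bit23=1)
  nb #.##.: next=#  (t=1,i=4, bit22=1)
  nb #.#.#: next=#  (t=0,i=9, bit21=1)
  nb #.#..: next=#  (t=2,i=4, bit20=1)
  nb #..##: next=.  (t=2,i=6, bit19=0)
  nb #..#.: next=.  (t=4,i=10, bit18=0)
  nb #...#: next=.  (t=3,i=6, bit17=0)
  nb #....: next=#  (t=2,i=12, bit16=1)
  nb .####: next=#  (t=0,i=5, bit15=1)
  nb .###.: next=#  (t=0,i=1, bit14=1)
  nb .##.#: next=.  (t=1,i=5, bit13=0)
  nb .##..: next=#  (t=4,i=8, bit12=1)
  nb .#.##: next=#  (t=0,i=12, bit11=1)
  nb .#.#.: next=#  (t=0,i=10, bit10=1)
  nb .#..#: next=.  (t=2,i=5, bit9=0)
  nb .#...: next=.  (t=3,i=9, bit8=0)
  nb ..###: next=.  (t=2,i=7, bit7=0)
  nb ..##.: next=.  (t=4,i=7, bit6=0)
  nb ..#.#: next=#  (t=2,i=2, bit5=1)
  nb ..#..: next=#  (t=3,i=8, bit4=1)
  nb ...##: next=#  (t=3,i=11, bit3=1)
  nb ...#.: next=#  (t=2,i=1, bit2=1)
  nb ....#: next=#  (t=2,i=0, bit1=1)
  nb .....: next=.  (t=4,i=3, bit0=0)
  bits 00100010111100011101110000111110 = 586275902

586275902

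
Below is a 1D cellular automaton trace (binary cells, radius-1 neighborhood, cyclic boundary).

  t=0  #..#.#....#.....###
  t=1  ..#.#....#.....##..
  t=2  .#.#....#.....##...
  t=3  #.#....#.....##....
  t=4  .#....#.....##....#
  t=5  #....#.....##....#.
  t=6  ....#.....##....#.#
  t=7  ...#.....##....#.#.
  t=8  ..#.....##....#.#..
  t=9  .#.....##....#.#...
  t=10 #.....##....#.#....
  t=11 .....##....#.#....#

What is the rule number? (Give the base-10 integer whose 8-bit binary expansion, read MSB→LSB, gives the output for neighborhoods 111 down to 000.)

42

  ###|.  b7=0 t=0,i=17
  ##.|.  b6=0 t=0,i=0
  #.#|#  b5=1 t=0,i=4
  #..|.  b4=0 t=0,i=1
  .##|#  b3=1 t=0,i=16
  .#.|.  b2=0 t=0,i=3
  ..#|#  b1=1 t=0,i=2
  ...|.  b0=0 t=0,i=7
  bits 00101010 = 42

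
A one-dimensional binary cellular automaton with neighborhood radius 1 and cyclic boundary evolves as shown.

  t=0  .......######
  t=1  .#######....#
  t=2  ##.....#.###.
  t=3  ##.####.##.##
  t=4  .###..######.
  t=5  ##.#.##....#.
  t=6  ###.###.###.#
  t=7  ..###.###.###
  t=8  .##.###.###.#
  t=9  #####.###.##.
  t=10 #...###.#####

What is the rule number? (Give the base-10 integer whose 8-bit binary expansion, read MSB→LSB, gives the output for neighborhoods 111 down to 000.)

107

  [7] ### => .  t=0,i=8
  [6] ##. => #  t=0,i=12
  [5] #.# => #  t=1,i=0
  [4] #.. => .  t=0,i=0
  [3] .## => #  t=0,i=7
  [2] .#. => .  t=1,i=12
  [1] ..# => #  t=0,i=6
  [0] ... => #  t=0,i=1
  bits 01101011 = 107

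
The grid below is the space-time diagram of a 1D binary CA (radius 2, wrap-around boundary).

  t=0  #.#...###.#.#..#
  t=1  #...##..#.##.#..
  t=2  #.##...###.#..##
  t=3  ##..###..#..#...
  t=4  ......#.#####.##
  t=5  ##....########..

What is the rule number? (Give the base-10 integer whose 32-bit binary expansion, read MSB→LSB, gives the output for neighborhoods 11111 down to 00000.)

  nb #####: next=#  (t=4,i=10, bit31=1)
  nb ####.: next=#  (t=4,i=11, bit30=1)
  nb ###.#: next=#  (t=0,i=8, bit29=1)
  nb ###..: next=#  (t=3,i=6, bit28=1)
  nb ##.##: next=#  (t=2,i=1, bit27=1)
  nb ##.#.: next=.  (t=0,i=1, bit26=0)
  nb ##..#: next=.  (t=1,i=6, bit25=0)
  nb ##...: next=#  (t=2,i=4, bit24=1)
  nb #.###: next=#  (t=4,i=8, bit23=1)
  nb #.##.: next=.  (t=1,i=10, bit22=0)
  nb #.#.#: next=#  (t=0,i=10, bit21=1)
  nb #.#..: next=.  (t=0,i=2, bit20=0)
  nb #..##: next=.  (t=0,i=14, bit19=0)
  nb #..#.: next=#  (t=1,i=7, bit18=1)
  nb #...#: next=#  (t=0,i=4, bit17=1)
  nb #....: next=#  (t=4,i=1, bit16=1)
  nb .####: next=#  (t=4,i=9, bit15=1)
  nb .###.: next=.  (t=0,i=7, bit14=0)
  nb .##.#: next=#  (t=0,i=0, bit13=1)
  nb .##..: next=.  (t=1,i=5, bit12=0)
  nb .#.##: next=#  (t=1,i=9, bit11=1)
  nb .#.#.: next=#  (t=0,i=11, bit10=1)
  nb .#..#: next=#  (t=0,i=13, bit9=1)
  nb .#...: next=.  (t=0,i=3, bit8=0)
  nb ..###: next=.  (t=0,i=6, bit7=0)
  nb ..##.: next=.  (t=0,i=15, bit6=0)
  nb ..#.#: next=#  (t=1,i=8, bit5=1)
  nb ..#..: next=#  (t=1,i=0, bit4=1)
  nb ...##: next=#  (t=0,i=5, bit3=1)
  nb ...#.: next=.  (t=4,i=5, bit2=0)
  nb ....#: next=.  (t=4,i=4, bit1=0)
  nb .....: next=.  (t=4,i=2, bit0=0)
  bits 11111001101001111010111000111000 = 4188515896

4188515896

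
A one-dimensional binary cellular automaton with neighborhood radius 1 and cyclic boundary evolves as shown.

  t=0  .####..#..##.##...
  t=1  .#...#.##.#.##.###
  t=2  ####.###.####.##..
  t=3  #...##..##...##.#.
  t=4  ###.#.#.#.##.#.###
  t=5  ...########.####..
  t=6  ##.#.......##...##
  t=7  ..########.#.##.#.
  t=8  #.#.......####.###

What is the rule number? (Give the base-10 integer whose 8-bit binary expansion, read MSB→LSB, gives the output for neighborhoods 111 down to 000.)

  [7] ### => .  t=0,i=2
  [6] ##. => .  t=0,i=4
  [5] #.# => #  t=0,i=12
  [4] #.. => #  t=0,i=5
  [3] .## => #  t=0,i=1
  [2] .#. => #  t=0,i=7
  [1] ..# => .  t=0,i=0
  [0] ... => #  t=0,i=16
  bits 00111101 = 61

61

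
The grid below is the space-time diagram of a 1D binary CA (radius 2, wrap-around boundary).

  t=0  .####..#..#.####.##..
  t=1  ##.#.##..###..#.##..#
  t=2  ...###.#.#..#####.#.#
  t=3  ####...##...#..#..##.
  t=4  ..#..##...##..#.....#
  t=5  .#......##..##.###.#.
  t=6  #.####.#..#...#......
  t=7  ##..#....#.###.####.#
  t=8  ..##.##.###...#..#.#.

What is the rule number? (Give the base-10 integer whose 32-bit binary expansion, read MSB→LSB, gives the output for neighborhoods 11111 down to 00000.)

1248267693

  [31] ##### => .  t=2,i=14
  [30] ####. => #  t=0,i=3
  [29] ###.# => .  t=0,i=15
  [28] ###.. => .  t=0,i=4
  [27] ##.## => #  t=0,i=16
  [26] ##.#. => .  t=1,i=2
  [25] ##..# => #  t=0,i=5
  [24] ##... => .  t=0,i=19
  [23] #.### => .  t=0,i=12
  [22] #.##. => #  t=0,i=17
  [21] #.#.# => #  t=1,i=3
  [20] #.#.. => .  t=2,i=9
  [19] #..## => .  t=1,i=8
  [18] #..#. => #  t=0,i=6
  [17] #...# => #  t=0,i=20
  [16] #.... => #  t=4,i=16
  [15] .#### => .  t=0,i=2
  [14] .###. => .  t=1,i=0
  [13] .##.# => .  t=3,i=19
  [12] .##.. => .  t=0,i=18
  [11] .#.## => #  t=0,i=11
  [10] .#.#. => #  t=2,i=8
  [9] .#..# => .  t=0,i=8
  [8] .#... => #  t=2,i=0
  [7] ..### => #  t=0,i=1
  [6] ..##. => .  t=3,i=7
  [5] ..#.# => #  t=0,i=10
  [4] ..#.. => .  t=0,i=7
  [3] ...## => #  t=0,i=0
  [2] ...#. => #  t=3,i=11
  [1] ....# => .  t=4,i=18
  [0] ..... => #  t=4,i=17
  bits 01001010011001110000110110101101 = 1248267693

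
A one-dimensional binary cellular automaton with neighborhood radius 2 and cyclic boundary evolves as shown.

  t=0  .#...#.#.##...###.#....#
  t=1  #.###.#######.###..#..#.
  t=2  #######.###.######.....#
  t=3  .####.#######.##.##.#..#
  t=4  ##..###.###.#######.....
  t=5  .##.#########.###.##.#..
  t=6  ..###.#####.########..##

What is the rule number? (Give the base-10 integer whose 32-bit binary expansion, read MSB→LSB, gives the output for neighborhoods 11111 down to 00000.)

  nb #####: next=#  (t=1,i=8, bit31=1)
  nb ####.: next=.  (t=1,i=11, bit30=0)
  nb ###.#: next=#  (t=0,i=16, bit29=1)
  nb ###..: next=#  (t=1,i=16, bit28=1)
  nb ##.##: next=#  (t=1,i=5, bit27=1)
  nb ##.#.: next=.  (t=0,i=17, bit26=0)
  nb ##..#: next=#  (t=1,i=17, bit25=1)
  nb ##...: next=#  (t=0,i=11, bit24=1)
  nb #.###: next=#  (t=1,i=2, bit23=1)
  nb #.##.: next=#  (t=0,i=9, bit22=1)
  nb #.#.#: next=#  (t=0,i=7, bit21=1)
  nb #.#..: next=.  (t=0,i=1, bit20=0)
  nb #..##: next=.  (t=4,i=3, bit19=0)
  nb #..#.: next=.  (t=1,i=18, bit18=0)
  nb #...#: next=#  (t=0,i=3, bit17=1)
  nb #....: next=.  (t=0,i=20, bit16=0)
  nb .####: next=.  (t=1,i=7, bit15=0)
  nb .###.: next=#  (t=0,i=15, bit14=1)
  nb .##.#: next=#  (t=3,i=15, bit13=1)
  nb .##..: next=#  (t=0,i=10, bit12=1)
  nb .#.##: next=#  (t=0,i=8, bit11=1)
  nb .#.#.: next=#  (t=0,i=0, bit10=1)
  nb .#..#: next=.  (t=1,i=20, bit9=0)
  nb .#...: next=#  (t=0,i=2, bit8=1)
  nb ..###: next=#  (t=0,i=14, bit7=1)
  nb ..##.: next=.  (t=4,i=0, bit6=0)
  nb ..#.#: next=.  (t=0,i=5, bit5=0)
  nb ..#..: next=.  (t=1,i=19, bit4=0)
  nb ...##: next=.  (t=0,i=13, bit3=0)
  nb ...#.: next=#  (t=0,i=4, bit2=1)
  nb ....#: next=.  (t=0,i=21, bit1=0)
  nb .....: next=#  (t=2,i=20, bit0=1)
  bits 10111011111000100111110110000101 = 3152182661

3152182661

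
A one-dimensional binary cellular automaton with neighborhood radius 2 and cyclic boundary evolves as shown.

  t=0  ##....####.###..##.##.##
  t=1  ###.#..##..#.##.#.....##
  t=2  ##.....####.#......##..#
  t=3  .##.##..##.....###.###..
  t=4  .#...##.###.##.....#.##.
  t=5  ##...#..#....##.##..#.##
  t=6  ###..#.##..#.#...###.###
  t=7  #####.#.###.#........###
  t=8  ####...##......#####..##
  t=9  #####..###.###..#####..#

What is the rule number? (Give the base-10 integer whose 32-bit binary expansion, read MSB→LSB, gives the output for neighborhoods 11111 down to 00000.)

  ##### -> #   bit 31 = 1  t=1,i=0
  ####. -> #   bit 30 = 1  t=0,i=0
  ###.# -> .   bit 29 = 0  t=0,i=9
  ###.. -> #   bit 28 = 1  t=0,i=1
  ##.## -> .   bit 27 = 0  t=0,i=10
  ##.#. -> .   bit 26 = 0  t=1,i=3
  ##..# -> #   bit 25 = 1  t=0,i=14
  ##... -> #   bit 24 = 1  t=0,i=2
  #.### -> #   bit 23 = 1  t=0,i=11
  #.##. -> .   bit 22 = 0  t=0,i=19
  #.#.# -> .   bit 21 = 0  t=7,i=6
  #.#.. -> .   bit 20 = 0  t=1,i=4
  #..## -> .   bit 19 = 0  t=0,i=15
  #..#. -> #   bit 18 = 1  t=1,i=10
  #...# -> .   bit 17 = 0  t=3,i=23
  #.... -> .   bit 16 = 0  t=0,i=3
  .#### -> #   bit 15 = 1  t=0,i=7
  .###. -> .   bit 14 = 0  t=0,i=12
  .##.# -> .   bit 13 = 0  t=0,i=17
  .##.. -> #   bit 12 = 1  t=1,i=8
  .#.## -> #   bit 11 = 1  t=1,i=12
  .#.#. -> #   bit 10 = 1  t=6,i=12
  .#..# -> .   bit 9 = 0  t=1,i=5
  .#... -> .   bit 8 = 0  t=1,i=17
  ..### -> .   bit 7 = 0  t=0,i=6
  ..##. -> #   bit 6 = 1  t=0,i=16
  ..#.# -> .   bit 5 = 0  t=1,i=11
  ..#.. -> #   bit 4 = 1  t=4,i=1
  ...## -> .   bit 3 = 0  t=0,i=5
  ...#. -> .   bit 2 = 0  t=4,i=18
  ....# -> #   bit 1 = 1  t=0,i=4
  ..... -> #   bit 0 = 1  t=1,i=19
  bits 11010011100001001001110001010011 = 3548683347

3548683347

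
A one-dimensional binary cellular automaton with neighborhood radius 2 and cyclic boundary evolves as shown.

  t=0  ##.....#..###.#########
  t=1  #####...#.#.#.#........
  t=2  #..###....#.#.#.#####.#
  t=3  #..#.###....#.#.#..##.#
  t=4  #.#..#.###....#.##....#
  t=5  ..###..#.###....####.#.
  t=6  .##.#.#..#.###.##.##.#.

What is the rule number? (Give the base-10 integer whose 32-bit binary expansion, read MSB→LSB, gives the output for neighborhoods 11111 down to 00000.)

  [31] ##### => .  t=0,i=16
  [30] ####. => #  t=0,i=0
  [29] ###.# => #  t=0,i=12
  [28] ###.. => #  t=0,i=1
  [27] ##.## => .  t=0,i=13
  [26] ##.#. => .  t=4,i=1
  [25] ##..# => .  t=2,i=1
  [24] ##... => #  t=0,i=2
  [23] #.### => #  t=0,i=14
  [22] #.##. => #  t=2,i=22
  [21] #.#.# => #  t=1,i=10
  [20] #.#.. => #  t=1,i=14
  [19] #..## => .  t=0,i=9
  [18] #..#. => #  t=3,i=2
  [17] #...# => .  t=1,i=6
  [16] #.... => #  t=0,i=3
  [15] .#### => .  t=0,i=15
  [14] .###. => .  t=0,i=11
  [13] .##.# => .  t=3,i=20
  [12] .##.. => #  t=2,i=0
  [11] .#.## => .  t=2,i=15
  [10] .#.#. => .  t=1,i=9
  [9] .#..# => #  t=0,i=8
  [8] .#... => .  t=1,i=15
  [7] ..### => #  t=0,i=10
  [6] ..##. => .  t=3,i=19
  [5] ..#.# => .  t=1,i=8
  [4] ..#.. => .  t=0,i=7
  [3] ...## => #  t=1,i=22
  [2] ...#. => .  t=0,i=6
  [1] ....# => .  t=0,i=5
  [0] ..... => #  t=0,i=4
  bits 01110001111101010001001010001001 = 1911886473

1911886473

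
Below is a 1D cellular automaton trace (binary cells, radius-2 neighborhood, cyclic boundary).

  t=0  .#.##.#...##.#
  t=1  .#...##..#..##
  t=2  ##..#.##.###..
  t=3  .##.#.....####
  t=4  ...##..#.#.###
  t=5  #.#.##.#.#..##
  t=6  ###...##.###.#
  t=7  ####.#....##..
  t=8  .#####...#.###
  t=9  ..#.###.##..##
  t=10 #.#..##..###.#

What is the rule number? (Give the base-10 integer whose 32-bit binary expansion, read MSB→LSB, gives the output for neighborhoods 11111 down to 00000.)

2000212541

  nb #####: next=.  (t=8,i=3, bit31=0)
  nb ####.: next=#  (t=3,i=12, bit30=1)
  nb ###.#: next=#  (t=3,i=13, bit29=1)
  nb ###..: next=#  (t=2,i=11, bit28=1)
  nb ##.##: next=.  (t=2,i=8, bit27=0)
  nb ##.#.: next=#  (t=0,i=5, bit26=1)
  nb ##..#: next=#  (t=1,i=7, bit25=1)
  nb ##...: next=#  (t=4,i=0, bit24=1)
  nb #.###: next=.  (t=2,i=9, bit23=0)
  nb #.##.: next=.  (t=0,i=3, bit22=0)
  nb #.#.#: next=#  (t=0,i=1, bit21=1)
  nb #.#..: next=#  (t=0,i=6, bit20=1)
  nb #..##: next=#  (t=1,i=11, bit19=1)
  nb #..#.: next=.  (t=1,i=8, bit18=0)
  nb #...#: next=.  (t=0,i=8, bit17=0)
  nb #....: next=.  (t=3,i=6, bit16=0)
  nb .####: next=#  (t=3,i=11, bit15=1)
  nb .###.: next=#  (t=2,i=10, bit14=1)
  nb .##.#: next=.  (t=0,i=4, bit13=0)
  nb .##..: next=#  (t=1,i=6, bit12=1)
  nb .#.##: next=.  (t=0,i=2, bit11=0)
  nb .#.#.: next=.  (t=0,i=0, bit10=0)
  nb .#..#: next=#  (t=1,i=10, bit9=1)
  nb .#...: next=.  (t=0,i=7, bit8=0)
  nb ..###: next=.  (t=3,i=10, bit7=0)
  nb ..##.: next=.  (t=0,i=10, bit6=0)
  nb ..#.#: next=#  (t=2,i=4, bit5=1)
  nb ..#..: next=#  (t=1,i=9, bit4=1)
  nb ...##: next=#  (t=0,i=9, bit3=1)
  nb ...#.: next=#  (t=8,i=8, bit2=1)
  nb ....#: next=.  (t=3,i=8, bit1=0)
  nb .....: next=#  (t=3,i=7, bit0=1)
  bits 01110111001110001101001000111101 = 2000212541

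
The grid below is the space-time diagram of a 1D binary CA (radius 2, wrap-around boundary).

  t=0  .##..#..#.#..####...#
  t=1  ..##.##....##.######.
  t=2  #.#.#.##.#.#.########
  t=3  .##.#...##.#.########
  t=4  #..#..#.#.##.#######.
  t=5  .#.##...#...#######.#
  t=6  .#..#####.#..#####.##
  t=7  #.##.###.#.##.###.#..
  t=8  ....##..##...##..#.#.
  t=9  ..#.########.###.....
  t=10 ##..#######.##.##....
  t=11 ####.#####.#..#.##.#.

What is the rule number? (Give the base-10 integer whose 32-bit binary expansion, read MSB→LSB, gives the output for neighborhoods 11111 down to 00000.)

3752497750

  nb #####: next=#  (t=1,i=16, bit31=1)
  nb ####.: next=#  (t=0,i=15, bit30=1)
  nb ###.#: next=.  (t=2,i=0, bit29=0)
  nb ###..: next=#  (t=0,i=16, bit28=1)
  nb ##.##: next=#  (t=1,i=4, bit27=1)
  nb ##.#.: next=#  (t=2,i=1, bit26=1)
  nb ##..#: next=#  (t=0,i=3, bit25=1)
  nb ##...: next=#  (t=0,i=17, bit24=1)
  nb #.###: next=#  (t=1,i=14, bit23=1)
  nb #.##.: next=.  (t=0,i=1, bit22=0)
  nb #.#.#: next=#  (t=2,i=2, bit21=1)
  nb #.#..: next=.  (t=0,i=10, bit20=0)
  nb #..##: next=#  (t=0,i=12, bit19=1)
  nb #..#.: next=.  (t=0,i=4, bit18=0)
  nb #...#: next=#  (t=0,i=18, bit17=1)
  nb #....: next=.  (t=1,i=8, bit16=0)
  nb .####: next=#  (t=0,i=14, bit15=1)
  nb .###.: next=.  (t=7,i=6, bit14=0)
  nb .##.#: next=.  (t=1,i=3, bit13=0)
  nb .##..: next=#  (t=0,i=2, bit12=1)
  nb .#.##: next=.  (t=0,i=0, bit11=0)
  nb .#.#.: next=.  (t=0,i=9, bit10=0)
  nb .#..#: next=#  (t=0,i=6, bit9=1)
  nb .#...: next=.  (t=3,i=5, bit8=0)
  nb ..###: next=.  (t=0,i=13, bit7=0)
  nb ..##.: next=#  (t=1,i=2, bit6=1)
  nb ..#.#: next=.  (t=0,i=8, bit5=0)
  nb ..#..: next=#  (t=0,i=5, bit4=1)
  nb ...##: next=.  (t=1,i=1, bit3=0)
  nb ...#.: next=#  (t=0,i=19, bit2=1)
  nb ....#: next=#  (t=1,i=9, bit1=1)
  nb .....: next=.  (t=8,i=1, bit0=0)
  bits 11011111101010101001001001010110 = 3752497750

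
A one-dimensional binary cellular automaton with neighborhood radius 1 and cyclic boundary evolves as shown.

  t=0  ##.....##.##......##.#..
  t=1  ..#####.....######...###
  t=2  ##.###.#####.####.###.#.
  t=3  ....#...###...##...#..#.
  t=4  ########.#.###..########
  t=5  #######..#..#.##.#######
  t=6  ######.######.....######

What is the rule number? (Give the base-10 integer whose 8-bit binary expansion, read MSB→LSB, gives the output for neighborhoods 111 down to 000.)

  ###|#  b7=1 t=1,i=3
  ##.|.  b6=0 t=0,i=1
  #.#|.  b5=0 t=0,i=9
  #..|#  b4=1 t=0,i=2
  .##|.  b3=0 t=0,i=0
  .#.|#  b2=1 t=0,i=21
  ..#|#  b1=1 t=0,i=6
  ...|#  b0=1 t=0,i=3
  bits 10010111 = 151

151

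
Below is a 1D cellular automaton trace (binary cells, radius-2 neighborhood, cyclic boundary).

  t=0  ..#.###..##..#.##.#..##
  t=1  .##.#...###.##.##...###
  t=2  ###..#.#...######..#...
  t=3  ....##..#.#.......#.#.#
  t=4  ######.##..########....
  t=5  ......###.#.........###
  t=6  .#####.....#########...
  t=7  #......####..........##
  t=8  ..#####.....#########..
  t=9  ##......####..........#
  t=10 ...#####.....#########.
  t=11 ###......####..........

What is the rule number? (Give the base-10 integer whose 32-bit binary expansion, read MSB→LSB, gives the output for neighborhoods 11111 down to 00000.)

  [31] ##### => .  t=2,i=13
  [30] ####. => .  t=2,i=15
  [29] ###.# => .  t=1,i=10
  [28] ###.. => .  t=0,i=6
  [27] ##.## => #  t=1,i=0
  [26] ##.#. => .  t=0,i=17
  [25] ##..# => .  t=0,i=0
  [24] ##... => .  t=1,i=17
  [23] #.### => #  t=0,i=4
  [22] #.##. => #  t=0,i=15
  [21] #.#.# => .  t=3,i=20
  [20] #.#.. => .  t=0,i=18
  [19] #..## => #  t=0,i=8
  [18] #..#. => #  t=0,i=1
  [17] #...# => .  t=1,i=6
  [16] #.... => #  t=3,i=1
  [15] .#### => .  t=2,i=12
  [14] .###. => .  t=0,i=5
  [13] .##.# => #  t=0,i=16
  [12] .##.. => #  t=0,i=10
  [11] .#.## => .  t=0,i=3
  [10] .#.#. => .  t=2,i=6
  [9] .#..# => .  t=0,i=19
  [8] .#... => #  t=1,i=5
  [7] ..### => .  t=1,i=8
  [6] ..##. => #  t=0,i=9
  [5] ..#.# => #  t=0,i=2
  [4] ..#.. => .  t=2,i=19
  [3] ...## => #  t=1,i=7
  [2] ...#. => #  t=3,i=17
  [1] ....# => #  t=3,i=2
  [0] ..... => #  t=3,i=13
  bits 00001000110011010011000101101111 = 147665263

147665263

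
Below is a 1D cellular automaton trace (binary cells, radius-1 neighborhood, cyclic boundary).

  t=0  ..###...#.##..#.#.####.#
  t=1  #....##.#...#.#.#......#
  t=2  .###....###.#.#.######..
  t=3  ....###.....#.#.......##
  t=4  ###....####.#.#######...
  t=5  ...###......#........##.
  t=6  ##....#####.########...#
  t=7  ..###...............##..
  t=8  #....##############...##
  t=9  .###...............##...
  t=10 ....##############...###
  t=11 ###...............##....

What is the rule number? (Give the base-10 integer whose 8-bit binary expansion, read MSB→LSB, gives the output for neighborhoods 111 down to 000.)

  ###|.  b7=0 t=0,i=3
  ##.|.  b6=0 t=0,i=4
  #.#|.  b5=0 t=0,i=9
  #..|#  b4=1 t=0,i=0
  .##|.  b3=0 t=0,i=2
  .#.|#  b2=1 t=0,i=8
  ..#|.  b1=0 t=0,i=1
  ...|#  b0=1 t=0,i=6
  bits 00010101 = 21

21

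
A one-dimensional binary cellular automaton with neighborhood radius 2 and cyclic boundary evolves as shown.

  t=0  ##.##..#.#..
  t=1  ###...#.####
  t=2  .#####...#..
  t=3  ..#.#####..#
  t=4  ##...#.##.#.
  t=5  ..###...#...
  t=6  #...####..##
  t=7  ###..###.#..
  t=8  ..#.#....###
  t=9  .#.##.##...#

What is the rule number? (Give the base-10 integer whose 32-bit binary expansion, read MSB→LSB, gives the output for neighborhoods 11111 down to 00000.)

1495246407

  [31] ##### => .  t=1,i=0
  [30] ####. => #  t=1,i=1
  [29] ###.# => .  t=7,i=7
  [28] ###.. => #  t=1,i=2
  [27] ##.## => #  t=0,i=2
  [26] ##.#. => .  t=4,i=9
  [25] ##..# => .  t=0,i=5
  [24] ##... => #  t=1,i=3
  [23] #.### => .  t=1,i=8
  [22] #.##. => .  t=0,i=3
  [21] #.#.# => .  t=4,i=10
  [20] #.#.. => #  t=0,i=9
  [19] #..## => #  t=0,i=11
  [18] #..#. => #  t=0,i=6
  [17] #...# => #  t=1,i=4
  [16] #.... => #  t=5,i=10
  [15] .#### => #  t=1,i=9
  [14] .###. => .  t=5,i=3
  [13] .##.# => #  t=0,i=1
  [12] .##.. => .  t=0,i=4
  [11] .#.## => .  t=1,i=7
  [10] .#.#. => #  t=0,i=8
  [9] .#..# => #  t=0,i=10
  [8] .#... => .  t=2,i=10
  [7] ..### => .  t=2,i=1
  [6] ..##. => #  t=0,i=0
  [5] ..#.# => .  t=0,i=7
  [4] ..#.. => .  t=2,i=9
  [3] ...## => .  t=2,i=0
  [2] ...#. => #  t=1,i=5
  [1] ....# => #  t=5,i=0
  [0] ..... => #  t=5,i=11
  bits 01011001000111111010011001000111 = 1495246407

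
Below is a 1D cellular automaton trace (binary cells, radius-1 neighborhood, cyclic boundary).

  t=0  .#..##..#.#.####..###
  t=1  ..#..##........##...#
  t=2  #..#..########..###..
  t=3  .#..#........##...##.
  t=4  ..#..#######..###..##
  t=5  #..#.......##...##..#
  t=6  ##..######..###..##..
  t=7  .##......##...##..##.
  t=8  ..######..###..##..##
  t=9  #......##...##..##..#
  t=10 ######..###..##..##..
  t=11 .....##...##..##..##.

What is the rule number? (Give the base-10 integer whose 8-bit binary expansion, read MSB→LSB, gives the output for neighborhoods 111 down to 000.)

  nb ###: next=.  (t=0,i=13, bit7=0)
  nb ##.: next=#  (t=0,i=5, bit6=1)
  nb #.#: next=.  (t=0,i=0, bit5=0)
  nb #..: next=#  (t=0,i=2, bit4=1)
  nb .##: next=.  (t=0,i=4, bit3=0)
  nb .#.: next=.  (t=0,i=1, bit2=0)
  nb ..#: next=.  (t=0,i=3, bit1=0)
  nb ...: next=#  (t=1,i=8, bit0=1)
  bits 01010001 = 81

81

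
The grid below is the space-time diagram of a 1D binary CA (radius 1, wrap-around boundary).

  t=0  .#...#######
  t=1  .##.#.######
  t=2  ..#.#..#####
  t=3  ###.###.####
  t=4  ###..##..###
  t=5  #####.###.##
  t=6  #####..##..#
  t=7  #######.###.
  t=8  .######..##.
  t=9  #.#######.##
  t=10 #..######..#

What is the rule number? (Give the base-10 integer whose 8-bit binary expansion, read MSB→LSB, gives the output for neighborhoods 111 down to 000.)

  [7] ### => #  t=0,i=6
  [6] ##. => #  t=0,i=11
  [5] #.# => .  t=0,i=0
  [4] #.. => #  t=0,i=2
  [3] .## => .  t=0,i=5
  [2] .#. => #  t=0,i=1
  [1] ..# => #  t=0,i=4
  [0] ... => .  t=0,i=3
  bits 11010110 = 214

214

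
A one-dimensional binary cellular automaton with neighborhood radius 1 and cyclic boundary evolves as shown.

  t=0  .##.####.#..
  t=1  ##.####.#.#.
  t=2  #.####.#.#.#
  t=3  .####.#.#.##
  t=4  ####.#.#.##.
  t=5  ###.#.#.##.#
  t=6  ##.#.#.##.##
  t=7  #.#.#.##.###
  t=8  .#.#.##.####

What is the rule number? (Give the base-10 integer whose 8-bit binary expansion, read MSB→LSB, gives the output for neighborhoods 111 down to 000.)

186

  nb ###: next=#  (t=0,i=5, bit7=1)
  nb ##.: next=.  (t=0,i=2, bit6=0)
  nb #.#: next=#  (t=0,i=3, bit5=1)
  nb #..: next=#  (t=0,i=10, bit4=1)
  nb .##: next=#  (t=0,i=1, bit3=1)
  nb .#.: next=.  (t=0,i=9, bit2=0)
  nb ..#: next=#  (t=0,i=0, bit1=1)
  nb ...: next=.  (t=0,i=11, bit0=0)
  bits 10111010 = 186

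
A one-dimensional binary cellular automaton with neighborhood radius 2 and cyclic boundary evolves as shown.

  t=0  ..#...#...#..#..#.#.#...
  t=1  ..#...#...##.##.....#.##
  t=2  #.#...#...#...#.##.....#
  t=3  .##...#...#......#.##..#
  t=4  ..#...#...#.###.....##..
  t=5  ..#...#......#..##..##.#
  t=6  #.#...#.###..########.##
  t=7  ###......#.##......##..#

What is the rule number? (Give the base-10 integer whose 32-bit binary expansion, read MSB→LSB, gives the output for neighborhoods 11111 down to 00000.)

  [31] ##### => .  t=6,i=15
  [30] ####. => #  t=6,i=19
  [29] ###.# => #  t=6,i=0
  [28] ###.. => .  t=4,i=14
  [27] ##.## => .  t=1,i=12
  [26] ##.#. => #  t=2,i=1
  [25] ##..# => #  t=1,i=0
  [24] ##... => .  t=1,i=15
  [23] #.### => .  t=4,i=12
  [22] #.##. => .  t=1,i=13
  [21] #.#.# => .  t=0,i=18
  [20] #.#.. => #  t=0,i=20
  [19] #..## => #  t=5,i=15
  [18] #..#. => .  t=0,i=12
  [17] #...# => .  t=0,i=4
  [16] #.... => #  t=0,i=22
  [15] .#### => .  t=6,i=14
  [14] .###. => #  t=4,i=13
  [13] .##.# => .  t=1,i=11
  [12] .##.. => #  t=1,i=14
  [11] .#.## => .  t=1,i=21
  [10] .#.#. => .  t=0,i=17
  [9] .#..# => #  t=0,i=11
  [8] .#... => .  t=0,i=3
  [7] ..### => .  t=6,i=13
  [6] ..##. => #  t=1,i=10
  [5] ..#.# => .  t=0,i=16
  [4] ..#.. => #  t=0,i=2
  [3] ...## => .  t=1,i=9
  [2] ...#. => .  t=0,i=1
  [1] ....# => .  t=0,i=0
  [0] ..... => #  t=0,i=23
  bits 01100110000110010101001001010001 = 1712935505

1712935505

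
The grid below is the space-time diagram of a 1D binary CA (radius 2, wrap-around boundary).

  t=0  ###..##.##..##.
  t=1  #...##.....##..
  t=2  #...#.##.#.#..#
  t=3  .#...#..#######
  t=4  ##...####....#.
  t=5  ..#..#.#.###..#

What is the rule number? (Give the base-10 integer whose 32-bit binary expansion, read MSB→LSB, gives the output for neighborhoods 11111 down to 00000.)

1170018002

  [31] ##### => .  t=3,i=10
  [30] ####. => #  t=3,i=13
  [29] ###.# => .  t=3,i=14
  [28] ###.. => .  t=0,i=2
  [27] ##.## => .  t=0,i=7
  [26] ##.#. => #  t=2,i=8
  [25] ##..# => .  t=0,i=3
  [24] ##... => #  t=1,i=6
  [23] #.### => #  t=0,i=0
  [22] #.##. => .  t=0,i=8
  [21] #.#.# => #  t=2,i=9
  [20] #.#.. => #  t=2,i=11
  [19] #..## => #  t=0,i=4
  [18] #..#. => #  t=1,i=14
  [17] #...# => .  t=1,i=2
  [16] #.... => #  t=1,i=7
  [15] .#### => .  t=3,i=9
  [14] .###. => .  t=0,i=1
  [13] .##.# => .  t=0,i=6
  [12] .##.. => .  t=0,i=9
  [11] .#.## => #  t=2,i=5
  [10] .#.#. => #  t=2,i=10
  [9] .#..# => #  t=2,i=12
  [8] .#... => .  t=1,i=1
  [7] ..### => #  t=3,i=8
  [6] ..##. => #  t=0,i=5
  [5] ..#.# => .  t=2,i=4
  [4] ..#.. => #  t=1,i=0
  [3] ...## => .  t=1,i=3
  [2] ...#. => .  t=2,i=3
  [1] ....# => #  t=1,i=9
  [0] ..... => .  t=1,i=8
  bits 01000101101111010000111011010010 = 1170018002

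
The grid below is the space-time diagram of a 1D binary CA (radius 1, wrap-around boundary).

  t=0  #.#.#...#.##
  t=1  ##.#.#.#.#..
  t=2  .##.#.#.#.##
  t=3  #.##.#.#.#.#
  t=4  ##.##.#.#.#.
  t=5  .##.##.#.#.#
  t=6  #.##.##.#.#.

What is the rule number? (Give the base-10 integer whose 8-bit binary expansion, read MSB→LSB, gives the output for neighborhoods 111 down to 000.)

114

  ### -> .   bit 7 = 0  t=0,i=11
  ##. -> #   bit 6 = 1  t=0,i=0
  #.# -> #   bit 5 = 1  t=0,i=1
  #.. -> #   bit 4 = 1  t=0,i=5
  .## -> .   bit 3 = 0  t=0,i=10
  .#. -> .   bit 2 = 0  t=0,i=2
  ..# -> #   bit 1 = 1  t=0,i=7
  ... -> .   bit 0 = 0  t=0,i=6
  bits 01110010 = 114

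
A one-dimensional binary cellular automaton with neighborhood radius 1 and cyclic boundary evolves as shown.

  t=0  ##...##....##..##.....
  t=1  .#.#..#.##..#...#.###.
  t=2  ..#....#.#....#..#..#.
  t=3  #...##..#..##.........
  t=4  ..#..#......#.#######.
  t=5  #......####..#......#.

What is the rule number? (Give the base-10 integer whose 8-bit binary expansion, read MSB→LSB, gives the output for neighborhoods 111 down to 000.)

97

  [7] ### => .  t=1,i=19
  [6] ##. => #  t=0,i=1
  [5] #.# => #  t=1,i=2
  [4] #.. => .  t=0,i=2
  [3] .## => .  t=0,i=0
  [2] .#. => .  t=1,i=1
  [1] ..# => .  t=0,i=4
  [0] ... => #  t=0,i=3
  bits 01100001 = 97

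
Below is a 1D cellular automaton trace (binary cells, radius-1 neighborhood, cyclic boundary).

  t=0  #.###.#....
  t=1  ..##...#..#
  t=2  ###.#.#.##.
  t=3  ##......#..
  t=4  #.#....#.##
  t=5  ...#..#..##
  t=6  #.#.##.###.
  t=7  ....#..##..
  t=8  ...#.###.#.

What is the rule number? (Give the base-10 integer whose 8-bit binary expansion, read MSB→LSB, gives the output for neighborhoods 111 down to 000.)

154

  ### -> #   bit 7 = 1  t=0,i=3
  ##. -> .   bit 6 = 0  t=0,i=4
  #.# -> .   bit 5 = 0  t=0,i=1
  #.. -> #   bit 4 = 1  t=0,i=7
  .## -> #   bit 3 = 1  t=0,i=2
  .#. -> .   bit 2 = 0  t=0,i=0
  ..# -> #   bit 1 = 1  t=0,i=10
  ... -> .   bit 0 = 0  t=0,i=8
  bits 10011010 = 154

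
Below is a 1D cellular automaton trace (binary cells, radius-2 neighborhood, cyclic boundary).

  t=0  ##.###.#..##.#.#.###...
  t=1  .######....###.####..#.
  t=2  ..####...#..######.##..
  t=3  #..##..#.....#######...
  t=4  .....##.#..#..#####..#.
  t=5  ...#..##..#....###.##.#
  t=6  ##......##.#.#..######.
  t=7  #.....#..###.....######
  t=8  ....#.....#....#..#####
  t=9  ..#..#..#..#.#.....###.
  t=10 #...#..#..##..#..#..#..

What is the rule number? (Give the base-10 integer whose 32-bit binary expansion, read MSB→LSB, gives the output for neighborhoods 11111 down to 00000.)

  ##### -> #   bit 31 = 1  t=1,i=3
  ####. -> #   bit 30 = 1  t=1,i=5
  ###.# -> #   bit 29 = 1  t=0,i=5
  ###.. -> .   bit 28 = 0  t=0,i=19
  ##.## -> #   bit 27 = 1  t=0,i=2
  ##.#. -> #   bit 26 = 1  t=0,i=6
  ##..# -> #   bit 25 = 1  t=1,i=19
  ##... -> .   bit 24 = 0  t=0,i=20
  #.### -> #   bit 23 = 1  t=0,i=3
  #.##. -> #   bit 22 = 1  t=2,i=19
  #.#.# -> #   bit 21 = 1  t=0,i=13
  #.#.. -> .   bit 20 = 0  t=0,i=7
  #..## -> .   bit 19 = 0  t=0,i=9
  #..#. -> #   bit 18 = 1  t=1,i=20
  #...# -> #   bit 17 = 1  t=0,i=21
  #.... -> .   bit 16 = 0  t=1,i=8
  .#### -> #   bit 15 = 1  t=1,i=2
  .###. -> #   bit 14 = 1  t=0,i=4
  .##.# -> #   bit 13 = 1  t=0,i=1
  .##.. -> .   bit 12 = 0  t=2,i=20
  .#.## -> #   bit 11 = 1  t=0,i=16
  .#.#. -> .   bit 10 = 0  t=0,i=14
  .#..# -> .   bit 9 = 0  t=0,i=8
  .#... -> #   bit 8 = 1  t=3,i=8
  ..### -> .   bit 7 = 0  t=1,i=1
  ..##. -> .   bit 6 = 0  t=0,i=0
  ..#.# -> #   bit 5 = 1  t=9,i=11
  ..#.. -> .   bit 4 = 0  t=1,i=21
  ...## -> .   bit 3 = 0  t=0,i=22
  ...#. -> .   bit 2 = 0  t=2,i=8
  ....# -> #   bit 1 = 1  t=1,i=9
  ..... -> .   bit 0 = 0  t=3,i=10
  bits 11101110111001101110100100100010 = 4008110370

4008110370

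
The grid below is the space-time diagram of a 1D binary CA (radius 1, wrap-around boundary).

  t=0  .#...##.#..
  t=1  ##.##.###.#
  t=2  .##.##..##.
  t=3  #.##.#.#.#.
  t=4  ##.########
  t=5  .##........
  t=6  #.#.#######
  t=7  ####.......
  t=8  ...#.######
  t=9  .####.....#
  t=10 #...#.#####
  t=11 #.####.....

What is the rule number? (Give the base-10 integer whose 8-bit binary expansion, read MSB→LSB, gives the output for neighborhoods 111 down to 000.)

103

  ###|.  b7=0 t=1,i=0
  ##.|#  b6=1 t=0,i=6
  #.#|#  b5=1 t=0,i=7
  #..|.  b4=0 t=0,i=2
  .##|.  b3=0 t=0,i=5
  .#.|#  b2=1 t=0,i=1
  ..#|#  b1=1 t=0,i=0
  ...|#  b0=1 t=0,i=3
  bits 01100111 = 103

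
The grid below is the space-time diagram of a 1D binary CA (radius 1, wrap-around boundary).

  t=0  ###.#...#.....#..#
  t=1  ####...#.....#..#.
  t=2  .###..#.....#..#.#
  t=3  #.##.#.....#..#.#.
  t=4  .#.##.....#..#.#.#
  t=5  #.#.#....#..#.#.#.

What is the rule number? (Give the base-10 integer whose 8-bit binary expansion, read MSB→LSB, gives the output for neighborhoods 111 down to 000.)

226

  ### -> #   bit 7 = 1  t=0,i=0
  ##. -> #   bit 6 = 1  t=0,i=2
  #.# -> #   bit 5 = 1  t=0,i=3
  #.. -> .   bit 4 = 0  t=0,i=5
  .## -> .   bit 3 = 0  t=0,i=17
  .#. -> .   bit 2 = 0  t=0,i=4
  ..# -> #   bit 1 = 1  t=0,i=7
  ... -> .   bit 0 = 0  t=0,i=6
  bits 11100010 = 226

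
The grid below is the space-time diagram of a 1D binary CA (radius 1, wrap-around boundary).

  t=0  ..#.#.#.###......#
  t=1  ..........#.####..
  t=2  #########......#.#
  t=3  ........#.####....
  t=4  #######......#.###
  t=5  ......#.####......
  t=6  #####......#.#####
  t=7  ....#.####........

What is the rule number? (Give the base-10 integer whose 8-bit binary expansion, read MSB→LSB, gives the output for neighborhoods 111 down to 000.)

  nb ###: next=.  (t=0,i=9, bit7=0)
  nb ##.: next=#  (t=0,i=10, bit6=1)
  nb #.#: next=.  (t=0,i=3, bit5=0)
  nb #..: next=.  (t=0,i=0, bit4=0)
  nb .##: next=.  (t=0,i=8, bit3=0)
  nb .#.: next=.  (t=0,i=2, bit2=0)
  nb ..#: next=.  (t=0,i=1, bit1=0)
  nb ...: next=#  (t=0,i=12, bit0=1)
  bits 01000001 = 65

65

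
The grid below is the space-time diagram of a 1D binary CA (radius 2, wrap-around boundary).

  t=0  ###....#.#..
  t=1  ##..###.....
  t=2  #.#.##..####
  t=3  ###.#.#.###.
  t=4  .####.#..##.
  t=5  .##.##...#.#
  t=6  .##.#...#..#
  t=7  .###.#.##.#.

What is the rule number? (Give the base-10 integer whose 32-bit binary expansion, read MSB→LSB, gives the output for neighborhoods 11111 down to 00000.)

  #####|#  b31=1 t=2,i=10
  ####.|.  b30=0 t=2,i=11
  ###.#|#  b29=1 t=2,i=0
  ###..|.  b28=0 t=0,i=2
  ##.##|.  b27=0 t=3,i=11
  ##.#.|#  b26=1 t=2,i=1
  ##..#|#  b25=1 t=1,i=2
  ##...|.  b24=0 t=0,i=3
  #.###|.  b23=0 t=3,i=0
  #.##.|#  b22=1 t=2,i=4
  #.#.#|#  b21=1 t=2,i=2
  #.#..|.  b20=0 t=0,i=9
  #..##|.  b19=0 t=0,i=11
  #..#.|#  b18=1 t=6,i=10
  #...#|.  b17=0 t=5,i=7
  #....|#  b16=1 t=0,i=4
  .####|#  b15=1 t=2,i=9
  .###.|#  b14=1 t=0,i=1
  .##.#|#  b13=1 t=5,i=2
  .##..|.  b12=0 t=1,i=1
  .#.##|.  b11=0 t=2,i=3
  .#.#.|.  b10=0 t=0,i=8
  .#..#|.  b9=0 t=0,i=10
  .#...|#  b8=1 t=6,i=5
  ..###|#  b7=1 t=0,i=0
  ..##.|#  b6=1 t=1,i=0
  ..#.#|.  b5=0 t=0,i=7
  ..#..|#  b4=1 t=6,i=8
  ...##|#  b3=1 t=1,i=11
  ...#.|#  b2=1 t=0,i=6
  ....#|#  b1=1 t=0,i=5
  .....|#  b0=1 t=1,i=9
  bits 10100110011001011110000111011111 = 2791694815

2791694815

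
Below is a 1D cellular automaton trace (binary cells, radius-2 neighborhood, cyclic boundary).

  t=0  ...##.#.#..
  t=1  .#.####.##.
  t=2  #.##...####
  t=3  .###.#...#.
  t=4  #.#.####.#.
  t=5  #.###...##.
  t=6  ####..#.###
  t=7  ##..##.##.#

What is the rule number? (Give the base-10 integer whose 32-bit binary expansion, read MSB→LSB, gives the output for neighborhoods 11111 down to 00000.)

  nb #####: next=#  (t=2,i=9, bit31=1)
  nb ####.: next=.  (t=1,i=5, bit30=0)
  nb ###.#: next=.  (t=1,i=6, bit29=0)
  nb ###..: next=.  (t=5,i=4, bit28=0)
  nb ##.##: next=#  (t=1,i=7, bit27=1)
  nb ##.#.: next=#  (t=0,i=5, bit26=1)
  nb ##..#: next=#  (t=1,i=10, bit25=1)
  nb ##...: next=.  (t=2,i=4, bit24=0)
  nb #.###: next=#  (t=1,i=3, bit23=1)
  nb #.##.: next=#  (t=1,i=8, bit22=1)
  nb #.#.#: next=#  (t=0,i=6, bit21=1)
  nb #.#..: next=#  (t=0,i=8, bit20=1)
  nb #..##: next=#  (t=3,i=0, bit19=1)
  nb #..#.: next=#  (t=1,i=0, bit18=1)
  nb #...#: next=#  (t=2,i=5, bit17=1)
  nb #....: next=.  (t=0,i=10, bit16=0)
  nb .####: next=.  (t=1,i=4, bit15=0)
  nb .###.: next=#  (t=3,i=2, bit14=1)
  nb .##.#: next=#  (t=0,i=4, bit13=1)
  nb .##..: next=#  (t=1,i=9, bit12=1)
  nb .#.##: next=#  (t=1,i=2, bit11=1)
  nb .#.#.: next=.  (t=0,i=7, bit10=0)
  nb .#..#: next=.  (t=3,i=10, bit9=0)
  nb .#...: next=#  (t=0,i=9, bit8=1)
  nb ..###: next=.  (t=2,i=7, bit7=0)
  nb ..##.: next=#  (t=0,i=3, bit6=1)
  nb ..#.#: next=.  (t=1,i=1, bit5=0)
  nb ..#..: next=#  (t=3,i=9, bit4=1)
  nb ...##: next=.  (t=0,i=2, bit3=0)
  nb ...#.: next=.  (t=3,i=8, bit2=0)
  nb ....#: next=#  (t=0,i=1, bit1=1)
  nb .....: next=.  (t=0,i=0, bit0=0)
  bits 10001110111111100111100101010010 = 2399041874

2399041874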